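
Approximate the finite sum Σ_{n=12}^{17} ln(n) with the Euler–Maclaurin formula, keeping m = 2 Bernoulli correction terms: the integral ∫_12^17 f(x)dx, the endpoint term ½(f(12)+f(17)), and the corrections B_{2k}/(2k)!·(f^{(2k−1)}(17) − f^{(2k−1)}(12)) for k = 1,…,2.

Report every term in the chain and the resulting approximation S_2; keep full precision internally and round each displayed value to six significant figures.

S_2 ≈ 16.0028

∫_12^17 ln(x) dx evaluates to 13.3457.
Boundary: ½(f(12) + f(17)) = ½(2.48491 + 2.83321) = 2.65906.
So far: 16.0048.
Order-1 term: 1/12 · (0.0588235 − 0.0833333) = -0.00204248.
Running total after k=1: 16.0028.
Order-2 term: −1/720 · (0.000407083 − 0.00115741) = 1.04212e-06.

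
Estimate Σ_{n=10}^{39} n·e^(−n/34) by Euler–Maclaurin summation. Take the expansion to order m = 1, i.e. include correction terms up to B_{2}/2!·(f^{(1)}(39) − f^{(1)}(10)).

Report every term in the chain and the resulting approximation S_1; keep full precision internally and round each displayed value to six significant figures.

Integral: ∫_10^39 x·e^(−x/34) dx = 326.595.
Boundary: ½(f(10) + f(39)) = ½(7.45189 + 12.3852) = 9.91855.
Running total after boundary: 336.514.
Order-1 term: 1/12 · (-0.0467014 − 0.526016) = -0.0477264.

S_1 ≈ 336.466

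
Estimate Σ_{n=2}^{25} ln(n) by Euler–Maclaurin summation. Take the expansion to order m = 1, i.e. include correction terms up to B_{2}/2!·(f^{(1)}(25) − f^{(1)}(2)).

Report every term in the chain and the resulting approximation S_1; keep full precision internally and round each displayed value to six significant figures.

S_1 ≈ 58.0033

∫_2^25 ln(x) dx evaluates to 56.0856.
Endpoint term: (f(2) + f(25))/2 = (0.693147 + 3.21888)/2 = 1.95601.
Integral + boundary = 58.0416.
Correction k=1: B_{2}/2! · (f^{(1)}(25) − f^{(1)}(2)) = 1/12 · (0.0400000 − 0.500000) = -0.0383333.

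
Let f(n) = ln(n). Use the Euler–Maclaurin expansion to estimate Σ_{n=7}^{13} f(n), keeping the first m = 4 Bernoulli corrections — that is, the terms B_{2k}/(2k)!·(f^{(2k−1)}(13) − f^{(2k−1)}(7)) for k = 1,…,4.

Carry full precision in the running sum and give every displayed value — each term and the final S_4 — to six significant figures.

S_4 ≈ 15.9729

∫_7^13 ln(x) dx evaluates to 13.7230.
Endpoint term: (f(7) + f(13))/2 = (1.94591 + 2.56495)/2 = 2.25543.
Integral + boundary = 15.9784.
Order-1 term: 1/12 · (0.0769231 − 0.142857) = -0.00549451.
Running total after k=1: 15.9729.
Order-2 term: −1/720 · (0.000910332 − 0.00583090) = 6.83413e-06.
Running total after k=2: 15.9729.
Order-3 term: 1/30240 · (6.46390e-05 − 0.00142798) = -4.50839e-08.
Running total after k=3: 15.9729.
Order-4 term: −1/1209600 · (1.14744e-05 − 0.000874271) = 7.13291e-10.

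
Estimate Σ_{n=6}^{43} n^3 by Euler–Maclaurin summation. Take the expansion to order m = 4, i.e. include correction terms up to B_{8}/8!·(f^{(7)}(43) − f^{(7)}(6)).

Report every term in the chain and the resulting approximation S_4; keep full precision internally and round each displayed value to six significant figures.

Integral: ∫_6^43 x^3 dx = 854376.
Endpoint term: (f(6) + f(43))/2 = (216.000 + 79507.0)/2 = 39861.5.
Integral + boundary = 894238.
Order-1 term: 1/12 · (5547.00 − 108.000) = 453.250.
Partial sum through k=1: 894691.
Order-2 term: −1/720 · (6.00000 − 6.00000) = 0.00000.
Partial sum through k=2: 894691.
Order-3 term: 1/30240 · (0.00000 − 0.00000) = 0.00000.
Partial sum through k=3: 894691.
Order-4 term: −1/1209600 · (0.00000 − 0.00000) = 0.00000.

S_4 ≈ 894691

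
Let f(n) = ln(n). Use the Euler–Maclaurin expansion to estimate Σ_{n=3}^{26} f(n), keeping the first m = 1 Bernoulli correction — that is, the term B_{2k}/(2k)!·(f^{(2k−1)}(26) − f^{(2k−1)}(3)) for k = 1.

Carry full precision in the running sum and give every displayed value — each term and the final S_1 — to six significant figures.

S_1 ≈ 60.5685

The integral term ∫_3^26 ln(x) dx = 58.4147.
½[f(3) + f(26)] = ½[1.09861 + 3.25810] = 2.17835.
So far: 60.5930.
Correction k=1: B_{2}/2! · (f^{(1)}(26) − f^{(1)}(3)) = 1/12 · (0.0384615 − 0.333333) = -0.0245726.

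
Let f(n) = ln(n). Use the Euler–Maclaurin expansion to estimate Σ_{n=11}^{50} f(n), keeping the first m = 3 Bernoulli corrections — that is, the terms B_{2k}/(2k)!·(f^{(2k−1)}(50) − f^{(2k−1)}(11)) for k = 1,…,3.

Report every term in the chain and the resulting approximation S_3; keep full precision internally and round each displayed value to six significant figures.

∫_11^50 ln(x) dx evaluates to 130.224.
Boundary: ½(f(11) + f(50)) = ½(2.39790 + 3.91202) = 3.15496.
Running total after boundary: 133.379.
Order-1 term: 1/12 · (0.0200000 − 0.0909091) = -0.00590909.
After k=1: 133.373.
Order-2 term: −1/720 · (1.60000e-05 − 0.00150263) = 2.06476e-06.
After k=2: 133.373.
Order-3 term: 1/30240 · (7.68000e-08 − 0.000149021) = -4.92541e-09.

S_3 ≈ 133.373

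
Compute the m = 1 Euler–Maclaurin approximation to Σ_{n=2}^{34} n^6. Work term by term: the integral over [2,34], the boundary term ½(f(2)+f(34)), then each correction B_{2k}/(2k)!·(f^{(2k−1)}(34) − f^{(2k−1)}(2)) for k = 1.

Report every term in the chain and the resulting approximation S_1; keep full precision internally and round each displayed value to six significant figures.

S_1 ≈ 8.29846e+09

∫_2^34 x^6 dx evaluates to 7.50334e+09.
½[f(2) + f(34)] = ½[64.0000 + 1.54480e+09] = 7.72402e+08.
So far: 8.27574e+09.
Correction k=1: B_{2}/2! · (f^{(1)}(34) − f^{(1)}(2)) = 1/12 · (2.72613e+08 − 192.000) = 2.27177e+07.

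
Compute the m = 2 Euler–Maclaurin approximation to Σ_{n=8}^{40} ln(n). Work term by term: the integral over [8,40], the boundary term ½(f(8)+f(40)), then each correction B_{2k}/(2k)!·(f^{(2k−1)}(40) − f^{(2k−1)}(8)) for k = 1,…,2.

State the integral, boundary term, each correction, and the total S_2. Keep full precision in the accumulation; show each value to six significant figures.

The integral term ∫_8^40 ln(x) dx = 98.9196.
Endpoint term: (f(8) + f(40))/2 = (2.07944 + 3.68888)/2 = 2.88416.
Running total after boundary: 101.804.
Order-1 term: 1/12 · (0.0250000 − 0.125000) = -0.00833333.
After k=1: 101.795.
Order-2 term: −1/720 · (3.12500e-05 − 0.00390625) = 5.38194e-06.

S_2 ≈ 101.795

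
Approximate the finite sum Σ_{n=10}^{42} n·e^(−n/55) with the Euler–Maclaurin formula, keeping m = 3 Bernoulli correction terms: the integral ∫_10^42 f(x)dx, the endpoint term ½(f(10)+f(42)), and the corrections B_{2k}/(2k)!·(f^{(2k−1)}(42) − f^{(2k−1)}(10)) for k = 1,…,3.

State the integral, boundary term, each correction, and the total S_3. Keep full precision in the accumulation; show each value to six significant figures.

∫_10^42 x·e^(−x/55) dx evaluates to 494.723.
Endpoint term: (f(10) + f(42))/2 = (8.33753 + 19.5707)/2 = 13.9541.
Running total after boundary: 508.677.
k=1: B_{2}/(2)! × [f^{(1)}(42) − f^{(1)}(10)] = 1/12 × (0.110138 − 0.682161) = -0.0476686.
After k=1: 508.629.
k=2: B_{4}/(4)! × [f^{(3)}(42) − f^{(3)}(10)] = −1/720 × (0.000344488 − 0.000776750) = 6.00363e-07.
After k=2: 508.629.
k=3: B_{6}/(6)! × [f^{(5)}(42) − f^{(5)}(10)] = 1/30240 × (2.15724e-07 − 4.39005e-07) = -7.38363e-12.

S_3 ≈ 508.629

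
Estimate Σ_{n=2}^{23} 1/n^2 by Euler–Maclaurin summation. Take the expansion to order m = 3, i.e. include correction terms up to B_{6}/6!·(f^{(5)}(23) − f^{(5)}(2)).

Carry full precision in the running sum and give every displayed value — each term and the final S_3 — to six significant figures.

S_3 ≈ 0.602431

Integral: ∫_2^23 1/x^2 dx = 0.456522.
Endpoint term: (f(2) + f(23))/2 = (0.250000 + 0.00189036)/2 = 0.125945.
Running total after boundary: 0.582467.
k=1: B_{2}/(2)! × [f^{(1)}(23) − f^{(1)}(2)] = 1/12 × (-0.000164379 − (-0.250000)) = 0.0208196.
After k=1: 0.603287.
k=2: B_{4}/(4)! × [f^{(3)}(23) − f^{(3)}(2)] = −1/720 × (-3.72883e-06 − (-0.750000)) = -0.00104166.
After k=2: 0.602245.
k=3: B_{6}/(6)! × [f^{(5)}(23) − f^{(5)}(2)] = 1/30240 × (-2.11465e-07 − (-5.62500)) = 0.000186012.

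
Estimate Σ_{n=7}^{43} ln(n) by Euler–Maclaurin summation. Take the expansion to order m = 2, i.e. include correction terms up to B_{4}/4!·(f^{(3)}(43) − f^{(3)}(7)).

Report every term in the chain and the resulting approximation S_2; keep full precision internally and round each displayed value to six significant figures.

S_2 ≈ 114.954

∫_7^43 ln(x) dx evaluates to 112.110.
½[f(7) + f(43)] = ½[1.94591 + 3.76120] = 2.85356.
So far: 114.964.
Correction k=1: B_{2}/2! · (f^{(1)}(43) − f^{(1)}(7)) = 1/12 · (0.0232558 − 0.142857) = -0.00996678.
Partial sum through k=1: 114.954.
Correction k=2: B_{4}/4! · (f^{(3)}(43) − f^{(3)}(7)) = −1/720 · (2.51550e-05 − 0.00583090) = 8.06354e-06.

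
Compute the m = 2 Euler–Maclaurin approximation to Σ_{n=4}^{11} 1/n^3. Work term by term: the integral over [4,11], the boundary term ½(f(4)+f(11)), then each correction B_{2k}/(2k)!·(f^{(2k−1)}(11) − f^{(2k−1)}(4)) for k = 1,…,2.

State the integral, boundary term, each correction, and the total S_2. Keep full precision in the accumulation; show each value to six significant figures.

Integral: ∫_4^11 1/x^3 dx = 0.0271178.
Endpoint term: (f(4) + f(11))/2 = (0.0156250 + 0.000751315)/2 = 0.00818816.
Integral + boundary = 0.0353059.
Correction k=1: B_{2}/2! · (f^{(1)}(11) − f^{(1)}(4)) = 1/12 · (-0.000204904 − (-0.0117188)) = 0.000959487.
Running total after k=1: 0.0362654.
Correction k=2: B_{4}/4! · (f^{(3)}(11) − f^{(3)}(4)) = −1/720 · (-3.38684e-05 − (-0.0146484)) = -2.02980e-05.

S_2 ≈ 0.0362451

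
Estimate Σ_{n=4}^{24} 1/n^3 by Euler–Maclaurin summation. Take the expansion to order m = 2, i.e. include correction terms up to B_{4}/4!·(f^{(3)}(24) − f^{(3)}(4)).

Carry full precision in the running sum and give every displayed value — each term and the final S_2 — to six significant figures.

S_2 ≈ 0.0391861

Integral: ∫_4^24 1/x^3 dx = 0.0303819.
Boundary: ½(f(4) + f(24)) = ½(0.0156250 + 7.23380e-05) = 0.00784867.
Running total after boundary: 0.0382306.
k=1: B_{2}/(2)! × [f^{(1)}(24) − f^{(1)}(4)] = 1/12 × (-9.04225e-06 − (-0.0117188)) = 0.000975809.
Running total after k=1: 0.0392064.
k=2: B_{4}/(4)! × [f^{(3)}(24) − f^{(3)}(4)] = −1/720 × (-3.13967e-07 − (-0.0146484)) = -2.03446e-05.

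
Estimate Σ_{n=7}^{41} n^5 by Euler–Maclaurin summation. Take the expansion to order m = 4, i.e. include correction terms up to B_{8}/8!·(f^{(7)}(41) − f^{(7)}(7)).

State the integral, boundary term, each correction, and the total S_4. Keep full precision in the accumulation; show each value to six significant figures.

S_4 ≈ 8.50777e+08

The integral term ∫_7^41 x^5 dx = 7.91664e+08.
Endpoint term: (f(7) + f(41))/2 = (16807.0 + 1.15856e+08)/2 = 5.79365e+07.
Integral + boundary = 8.49601e+08.
Order-1 term: 1/12 · (1.41288e+07 − 12005.0) = 1.17640e+06.
After k=1: 8.50777e+08.
Order-2 term: −1/720 · (100860 − 2940.00) = -136.000.
After k=2: 8.50777e+08.
Order-3 term: 1/30240 · (120.000 − 120.000) = 0.00000.
After k=3: 8.50777e+08.
Order-4 term: −1/1209600 · (0.00000 − 0.00000) = 0.00000.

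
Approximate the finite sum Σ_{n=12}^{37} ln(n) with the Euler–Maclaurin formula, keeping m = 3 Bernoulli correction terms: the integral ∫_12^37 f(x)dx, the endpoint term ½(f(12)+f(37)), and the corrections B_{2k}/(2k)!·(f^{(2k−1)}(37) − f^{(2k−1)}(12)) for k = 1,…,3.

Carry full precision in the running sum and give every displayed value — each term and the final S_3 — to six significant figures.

Integral: ∫_12^37 ln(x) dx = 78.7851.
Endpoint term: (f(12) + f(37))/2 = (2.48491 + 3.61092)/2 = 3.04791.
So far: 81.8330.
Correction k=1: B_{2}/2! · (f^{(1)}(37) − f^{(1)}(12)) = 1/12 · (0.0270270 − 0.0833333) = -0.00469219.
Partial sum through k=1: 81.8283.
Correction k=2: B_{4}/4! · (f^{(3)}(37) − f^{(3)}(12)) = −1/720 · (3.94843e-05 − 0.00115741) = 1.55267e-06.
Partial sum through k=2: 81.8283.
Correction k=3: B_{6}/6! · (f^{(5)}(37) − f^{(5)}(12)) = 1/30240 · (3.46101e-07 − 9.64506e-05) = -3.17806e-09.

S_3 ≈ 81.8283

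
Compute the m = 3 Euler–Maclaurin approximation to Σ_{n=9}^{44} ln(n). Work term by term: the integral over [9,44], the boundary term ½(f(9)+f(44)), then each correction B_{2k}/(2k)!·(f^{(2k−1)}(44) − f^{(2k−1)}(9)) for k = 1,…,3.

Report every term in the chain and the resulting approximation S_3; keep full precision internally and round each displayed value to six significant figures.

Integral: ∫_9^44 ln(x) dx = 111.729.
Endpoint term: (f(9) + f(44))/2 = (2.19722 + 3.78419)/2 = 2.99071.
So far: 114.720.
Order-1 term: 1/12 · (0.0227273 − 0.111111) = -0.00736532.
Running total after k=1: 114.713.
Order-2 term: −1/720 · (2.34786e-05 − 0.00274348) = 3.77779e-06.
Running total after k=2: 114.713.
Order-3 term: 1/30240 · (1.45528e-07 − 0.000406442) = -1.34357e-08.

S_3 ≈ 114.713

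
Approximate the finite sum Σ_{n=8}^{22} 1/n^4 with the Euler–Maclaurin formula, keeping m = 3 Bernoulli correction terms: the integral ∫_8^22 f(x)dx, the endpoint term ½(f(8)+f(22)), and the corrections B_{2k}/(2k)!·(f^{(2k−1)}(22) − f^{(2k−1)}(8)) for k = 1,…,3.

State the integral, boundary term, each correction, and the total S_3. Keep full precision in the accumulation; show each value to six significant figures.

S_3 ≈ 0.000753972

∫_8^22 1/x^4 dx evaluates to 0.000619737.
Endpoint term: (f(8) + f(22))/2 = (0.000244141 + 4.26883e-06)/2 = 0.000124205.
Integral + boundary = 0.000743942.
Correction k=1: B_{2}/2! · (f^{(1)}(22) − f^{(1)}(8)) = 1/12 · (-7.76152e-07 − (-0.000122070)) = 1.01078e-05.
Running total after k=1: 0.000754049.
Correction k=2: B_{4}/4! · (f^{(3)}(22) − f^{(3)}(8)) = −1/720 · (-4.81086e-08 − (-5.72205e-05)) = -7.94060e-08.
Running total after k=2: 0.000753970.
Correction k=3: B_{6}/6! · (f^{(5)}(22) − f^{(5)}(8)) = 1/30240 · (-5.56628e-09 − (-5.00679e-05)) = 1.65550e-09.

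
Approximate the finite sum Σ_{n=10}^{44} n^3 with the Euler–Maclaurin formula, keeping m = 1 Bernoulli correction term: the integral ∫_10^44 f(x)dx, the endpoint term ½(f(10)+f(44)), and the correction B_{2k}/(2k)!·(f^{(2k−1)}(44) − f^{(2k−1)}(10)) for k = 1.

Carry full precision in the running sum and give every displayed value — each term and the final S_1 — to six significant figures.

∫_10^44 x^3 dx evaluates to 934524.
½[f(10) + f(44)] = ½[1000.00 + 85184.0] = 43092.0.
Integral + boundary = 977616.
k=1: B_{2}/(2)! × [f^{(1)}(44) − f^{(1)}(10)] = 1/12 × (5808.00 − 300.000) = 459.000.

S_1 ≈ 978075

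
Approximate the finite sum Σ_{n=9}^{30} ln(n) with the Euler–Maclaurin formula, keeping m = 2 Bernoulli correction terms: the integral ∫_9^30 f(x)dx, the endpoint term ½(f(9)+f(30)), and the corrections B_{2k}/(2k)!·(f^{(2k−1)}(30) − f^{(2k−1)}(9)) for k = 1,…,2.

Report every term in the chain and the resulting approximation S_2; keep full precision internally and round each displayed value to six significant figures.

∫_9^30 ln(x) dx evaluates to 61.2609.
½[f(9) + f(30)] = ½[2.19722 + 3.40120] = 2.79921.
So far: 64.0601.
Order-1 term: 1/12 · (0.0333333 − 0.111111) = -0.00648148.
After k=1: 64.0536.
Order-2 term: −1/720 · (7.40741e-05 − 0.00274348) = 3.70751e-06.

S_2 ≈ 64.0536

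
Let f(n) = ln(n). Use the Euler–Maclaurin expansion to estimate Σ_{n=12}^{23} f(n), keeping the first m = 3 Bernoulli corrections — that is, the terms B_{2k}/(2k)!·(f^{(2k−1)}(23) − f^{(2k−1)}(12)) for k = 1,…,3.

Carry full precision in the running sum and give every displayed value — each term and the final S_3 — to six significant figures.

S_3 ≈ 34.1044

The integral term ∫_12^23 ln(x) dx = 31.2975.
Boundary: ½(f(12) + f(23)) = ½(2.48491 + 3.13549) = 2.81020.
Running total after boundary: 34.1077.
Order-1 term: 1/12 · (0.0434783 − 0.0833333) = -0.00332126.
After k=1: 34.1044.
Order-2 term: −1/720 · (0.000164379 − 0.00115741) = 1.37921e-06.
After k=2: 34.1044.
Order-3 term: 1/30240 · (3.72883e-06 − 9.64506e-05) = -3.06620e-09.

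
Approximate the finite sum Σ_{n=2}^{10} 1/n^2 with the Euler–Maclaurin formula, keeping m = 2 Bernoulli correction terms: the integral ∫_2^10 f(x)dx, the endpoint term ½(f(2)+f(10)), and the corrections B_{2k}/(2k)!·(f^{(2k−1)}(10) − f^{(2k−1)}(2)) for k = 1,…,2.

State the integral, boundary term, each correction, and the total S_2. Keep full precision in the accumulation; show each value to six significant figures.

S_2 ≈ 0.549625

Integral: ∫_2^10 1/x^2 dx = 0.400000.
½[f(2) + f(10)] = ½[0.250000 + 0.0100000] = 0.130000.
Integral + boundary = 0.530000.
k=1: B_{2}/(2)! × [f^{(1)}(10) − f^{(1)}(2)] = 1/12 × (-0.00200000 − (-0.250000)) = 0.0206667.
After k=1: 0.550667.
k=2: B_{4}/(4)! × [f^{(3)}(10) − f^{(3)}(2)] = −1/720 × (-0.000240000 − (-0.750000)) = -0.00104133.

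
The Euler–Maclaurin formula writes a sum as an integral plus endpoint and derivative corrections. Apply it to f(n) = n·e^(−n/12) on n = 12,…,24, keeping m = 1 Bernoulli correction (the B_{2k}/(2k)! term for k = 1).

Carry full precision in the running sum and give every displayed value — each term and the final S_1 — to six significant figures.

Integral: ∫_12^24 x·e^(−x/12) dx = 47.4844.
Endpoint term: (f(12) + f(24))/2 = (4.41455 + 3.24805)/2 = 3.83130.
So far: 51.3157.
k=1: B_{2}/(2)! × [f^{(1)}(24) − f^{(1)}(12)] = 1/12 × (-0.135335 − 0.00000) = -0.0112779.

S_1 ≈ 51.3045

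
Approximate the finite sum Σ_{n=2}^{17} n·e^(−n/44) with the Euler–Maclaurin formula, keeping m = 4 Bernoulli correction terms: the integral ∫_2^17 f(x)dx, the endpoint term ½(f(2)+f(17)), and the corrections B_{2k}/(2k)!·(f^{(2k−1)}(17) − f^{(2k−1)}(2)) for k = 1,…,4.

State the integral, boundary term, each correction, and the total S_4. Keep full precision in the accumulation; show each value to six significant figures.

S_4 ≈ 116.909

Integral: ∫_2^17 x·e^(−x/44) dx = 110.219.
½[f(2) + f(17)] = ½[1.91113 + 11.5519] = 6.73151.
Integral + boundary = 116.950.
Correction k=1: B_{2}/2! · (f^{(1)}(17) − f^{(1)}(2)) = 1/12 · (0.416980 − 0.912128) = -0.0412623.
Running total after k=1: 116.909.
Correction k=2: B_{4}/4! · (f^{(3)}(17) − f^{(3)}(2)) = −1/720 · (0.000917369 − 0.00145829) = 7.51282e-07.
Running total after k=2: 116.909.
Correction k=3: B_{6}/6! · (f^{(5)}(17) − f^{(5)}(2)) = 1/30240 · (8.36444e-07 − 1.26314e-06) = -1.41104e-11.
Running total after k=3: 116.909.
Correction k=4: B_{8}/8! · (f^{(7)}(17) − f^{(7)}(2)) = −1/1209600 · (6.19339e-10 − 9.15824e-10) = 2.45110e-16.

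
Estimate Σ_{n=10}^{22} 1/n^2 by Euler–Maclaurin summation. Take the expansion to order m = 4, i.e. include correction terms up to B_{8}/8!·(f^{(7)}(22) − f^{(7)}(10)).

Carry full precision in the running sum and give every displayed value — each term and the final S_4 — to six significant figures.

S_4 ≈ 0.0607292

∫_10^22 1/x^2 dx evaluates to 0.0545455.
Endpoint term: (f(10) + f(22))/2 = (0.0100000 + 0.00206612)/2 = 0.00603306.
Running total after boundary: 0.0605785.
Correction k=1: B_{2}/2! · (f^{(1)}(22) − f^{(1)}(10)) = 1/12 · (-0.000187829 − (-0.00200000)) = 0.000151014.
After k=1: 0.0607295.
Correction k=2: B_{4}/4! · (f^{(3)}(22) − f^{(3)}(10)) = −1/720 · (-4.65691e-06 − (-0.000240000)) = -3.26865e-07.
After k=2: 0.0607292.
Correction k=3: B_{6}/6! · (f^{(5)}(22) − f^{(5)}(10)) = 1/30240 · (-2.88651e-07 − (-7.20000e-05)) = 2.37141e-09.
After k=3: 0.0607292.
Correction k=4: B_{8}/8! · (f^{(7)}(22) − f^{(7)}(10)) = −1/1209600 · (-3.33977e-08 − (-4.03200e-05)) = -3.33057e-11.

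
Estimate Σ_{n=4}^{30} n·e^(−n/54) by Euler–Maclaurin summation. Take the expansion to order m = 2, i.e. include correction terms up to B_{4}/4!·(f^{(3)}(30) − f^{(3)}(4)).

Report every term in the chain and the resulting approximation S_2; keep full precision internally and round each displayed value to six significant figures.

S_2 ≈ 316.252

∫_4^30 x·e^(−x/54) dx evaluates to 305.839.
Endpoint term: (f(4) + f(30))/2 = (3.71441 + 17.2126)/2 = 10.4635.
Running total after boundary: 316.302.
Correction k=1: B_{2}/2! · (f^{(1)}(30) − f^{(1)}(4)) = 1/12 · (0.255002 − 0.859818) = -0.0504013.
Partial sum through k=1: 316.252.
Correction k=2: B_{4}/4! · (f^{(3)}(30) − f^{(3)}(4)) = −1/720 · (0.000480970 − 0.000931764) = 6.26103e-07.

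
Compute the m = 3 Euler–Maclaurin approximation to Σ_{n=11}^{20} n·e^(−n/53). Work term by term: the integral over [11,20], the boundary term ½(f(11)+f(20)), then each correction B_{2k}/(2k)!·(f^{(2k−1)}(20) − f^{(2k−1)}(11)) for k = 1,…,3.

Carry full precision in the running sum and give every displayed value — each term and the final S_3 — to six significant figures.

Integral: ∫_11^20 x·e^(−x/53) dx = 103.396.
Boundary: ½(f(11) + f(20)) = ½(8.93832 + 13.7134) = 11.3259.
Running total after boundary: 114.722.
Correction k=1: B_{2}/2! · (f^{(1)}(20) − f^{(1)}(11)) = 1/12 · (0.426927 − 0.643927) = -0.0180834.
Partial sum through k=1: 114.704.
Correction k=2: B_{4}/4! · (f^{(3)}(20) − f^{(3)}(11)) = −1/720 · (0.000640181 − 0.000807788) = 2.32788e-07.
Partial sum through k=2: 114.704.
Correction k=3: B_{6}/6! · (f^{(5)}(20) − f^{(5)}(11)) = 1/30240 · (4.01700e-07 − 4.93535e-07) = -3.03686e-12.

S_3 ≈ 114.704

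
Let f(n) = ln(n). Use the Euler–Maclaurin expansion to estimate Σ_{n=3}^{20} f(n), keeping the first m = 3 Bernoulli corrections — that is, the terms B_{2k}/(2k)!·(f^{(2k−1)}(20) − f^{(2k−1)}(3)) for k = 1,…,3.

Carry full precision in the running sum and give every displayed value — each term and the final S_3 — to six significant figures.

S_3 ≈ 41.6425

∫_3^20 ln(x) dx evaluates to 39.6188.
Endpoint term: (f(3) + f(20))/2 = (1.09861 + 2.99573)/2 = 2.04717.
Integral + boundary = 41.6660.
k=1: B_{2}/(2)! × [f^{(1)}(20) − f^{(1)}(3)] = 1/12 × (0.0500000 − 0.333333) = -0.0236111.
Running total after k=1: 41.6424.
k=2: B_{4}/(4)! × [f^{(3)}(20) − f^{(3)}(3)] = −1/720 × (0.000250000 − 0.0740741) = 0.000102533.
Running total after k=2: 41.6425.
k=3: B_{6}/(6)! × [f^{(5)}(20) − f^{(5)}(3)] = 1/30240 × (7.50000e-06 − 0.0987654) = -3.26580e-06.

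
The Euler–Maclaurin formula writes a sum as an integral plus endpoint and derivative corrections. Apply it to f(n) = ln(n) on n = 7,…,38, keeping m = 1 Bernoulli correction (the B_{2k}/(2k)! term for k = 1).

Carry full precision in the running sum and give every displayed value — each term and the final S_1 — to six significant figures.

∫_7^38 ln(x) dx evaluates to 93.6069.
Boundary: ½(f(7) + f(38)) = ½(1.94591 + 3.63759) = 2.79175.
Integral + boundary = 96.3987.
k=1: B_{2}/(2)! × [f^{(1)}(38) − f^{(1)}(7)] = 1/12 × (0.0263158 − 0.142857) = -0.00971178.

S_1 ≈ 96.3889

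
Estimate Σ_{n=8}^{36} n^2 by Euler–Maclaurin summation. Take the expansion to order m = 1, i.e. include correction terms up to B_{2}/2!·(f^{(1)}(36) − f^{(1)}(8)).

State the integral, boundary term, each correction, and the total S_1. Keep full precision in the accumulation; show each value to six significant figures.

∫_8^36 x^2 dx evaluates to 15381.3.
½[f(8) + f(36)] = ½[64.0000 + 1296.00] = 680.000.
Running total after boundary: 16061.3.
Order-1 term: 1/12 · (72.0000 − 16.0000) = 4.66667.

S_1 ≈ 16066.0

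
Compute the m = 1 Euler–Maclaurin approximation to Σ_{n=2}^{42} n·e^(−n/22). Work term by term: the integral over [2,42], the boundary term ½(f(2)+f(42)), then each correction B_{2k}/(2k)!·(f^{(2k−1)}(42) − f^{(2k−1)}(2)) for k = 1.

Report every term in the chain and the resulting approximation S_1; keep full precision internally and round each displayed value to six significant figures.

The integral term ∫_2^42 x·e^(−x/22) dx = 273.430.
½[f(2) + f(42)] = ½[1.82620 + 6.22503] = 4.02562.
Integral + boundary = 277.456.
Order-1 term: 1/12 · (-0.134741 − 0.830092) = -0.0804027.

S_1 ≈ 277.376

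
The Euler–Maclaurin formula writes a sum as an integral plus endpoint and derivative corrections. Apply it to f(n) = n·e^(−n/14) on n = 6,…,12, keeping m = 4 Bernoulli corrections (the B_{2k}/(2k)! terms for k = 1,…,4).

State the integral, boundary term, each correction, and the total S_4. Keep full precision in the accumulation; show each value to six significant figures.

Integral: ∫_6^12 x·e^(−x/14) dx = 27.9312.
Boundary: ½(f(6) + f(12)) = ½(3.90863 + 5.09247) = 4.50055.
Integral + boundary = 32.4318.
Order-1 term: 1/12 · (0.0606247 − 0.372251) = -0.0259688.
Partial sum through k=1: 32.4058.
Order-2 term: −1/720 · (0.00463964 − 0.00854658) = 5.42629e-06.
Partial sum through k=2: 32.4058.
Order-3 term: 1/30240 · (4.57652e-05 − 7.75200e-05) = -1.05009e-09.
Partial sum through k=3: 32.4058.
Order-4 term: −1/1209600 · (3.46218e-07 − 5.68546e-07) = 1.83803e-13.

S_4 ≈ 32.4058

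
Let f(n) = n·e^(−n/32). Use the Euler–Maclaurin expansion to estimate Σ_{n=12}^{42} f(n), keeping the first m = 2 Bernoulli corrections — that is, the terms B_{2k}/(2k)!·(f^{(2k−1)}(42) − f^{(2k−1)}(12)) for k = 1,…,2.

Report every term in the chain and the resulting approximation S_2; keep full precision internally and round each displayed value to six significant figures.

S_2 ≈ 340.098

The integral term ∫_12^42 x·e^(−x/32) dx = 330.365.
Boundary: ½(f(12) + f(42)) = ½(8.24747 + 11.3041) = 9.77581.
So far: 340.141.
k=1: B_{2}/(2)! × [f^{(1)}(42) − f^{(1)}(12)] = 1/12 × (-0.0841082 − 0.429556) = -0.0428053.
Partial sum through k=1: 340.098.
k=2: B_{4}/(4)! × [f^{(3)}(42) − f^{(3)}(12)] = −1/720 × (0.000443540 − 0.00176185) = 1.83099e-06.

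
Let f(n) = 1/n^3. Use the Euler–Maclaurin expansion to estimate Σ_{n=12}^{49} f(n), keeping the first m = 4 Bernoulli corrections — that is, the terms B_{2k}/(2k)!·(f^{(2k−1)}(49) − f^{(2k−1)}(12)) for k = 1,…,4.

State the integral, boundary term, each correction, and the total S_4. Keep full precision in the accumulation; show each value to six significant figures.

S_4 ≈ 0.00356956

∫_12^49 1/x^3 dx evaluates to 0.00326398.
½[f(12) + f(49)] = ½[0.000578704 + 8.49986e-06] = 0.000293602.
Running total after boundary: 0.00355758.
Correction k=1: B_{2}/2! · (f^{(1)}(49) − f^{(1)}(12)) = 1/12 · (-5.20400e-07 − (-0.000144676)) = 1.20130e-05.
Running total after k=1: 0.00356959.
Correction k=2: B_{4}/4! · (f^{(3)}(49) − f^{(3)}(12)) = −1/720 · (-4.33486e-09 − (-2.00939e-05)) = -2.79021e-08.
Running total after k=2: 0.00356956.
Correction k=3: B_{6}/6! · (f^{(5)}(49) − f^{(5)}(12)) = 1/30240 · (-7.58284e-11 − (-5.86071e-06)) = 1.93804e-10.
Running total after k=3: 0.00356956.
Correction k=4: B_{8}/8! · (f^{(7)}(49) − f^{(7)}(12)) = −1/1209600 · (-2.27390e-12 − (-2.93036e-06)) = -2.42258e-12.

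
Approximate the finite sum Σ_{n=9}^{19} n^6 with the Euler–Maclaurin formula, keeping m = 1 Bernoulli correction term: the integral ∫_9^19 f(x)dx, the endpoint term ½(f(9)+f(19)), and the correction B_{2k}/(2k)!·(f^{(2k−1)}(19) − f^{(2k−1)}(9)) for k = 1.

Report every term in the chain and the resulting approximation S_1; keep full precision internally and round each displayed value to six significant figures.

Integral: ∫_9^19 x^6 dx = 1.27013e+08.
Endpoint term: (f(9) + f(19))/2 = (531441 + 4.70459e+07)/2 = 2.37887e+07.
So far: 1.50801e+08.
Correction k=1: B_{2}/2! · (f^{(1)}(19) − f^{(1)}(9)) = 1/12 · (1.48566e+07 − 354294) = 1.20852e+06.

S_1 ≈ 1.52010e+08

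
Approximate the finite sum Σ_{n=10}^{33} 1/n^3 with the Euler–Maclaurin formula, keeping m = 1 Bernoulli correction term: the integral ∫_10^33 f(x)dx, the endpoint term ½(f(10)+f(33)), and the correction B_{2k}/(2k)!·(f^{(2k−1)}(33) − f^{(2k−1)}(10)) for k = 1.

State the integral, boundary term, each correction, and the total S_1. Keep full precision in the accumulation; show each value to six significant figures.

S_1 ≈ 0.00507957

Integral: ∫_10^33 1/x^3 dx = 0.00454086.
½[f(10) + f(33)] = ½[0.00100000 + 2.78265e-05] = 0.000513913.
So far: 0.00505478.
k=1: B_{2}/(2)! × [f^{(1)}(33) − f^{(1)}(10)] = 1/12 × (-2.52968e-06 − (-0.000300000)) = 2.47892e-05.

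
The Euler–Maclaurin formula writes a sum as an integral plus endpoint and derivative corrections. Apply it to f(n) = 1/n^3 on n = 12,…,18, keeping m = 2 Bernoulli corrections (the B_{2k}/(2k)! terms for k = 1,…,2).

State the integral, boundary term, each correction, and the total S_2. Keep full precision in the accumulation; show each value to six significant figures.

S_2 ≈ 0.00231375

∫_12^18 1/x^3 dx evaluates to 0.00192901.
Endpoint term: (f(12) + f(18))/2 = (0.000578704 + 0.000171468)/2 = 0.000375086.
So far: 0.00230410.
Correction k=1: B_{2}/2! · (f^{(1)}(18) − f^{(1)}(12)) = 1/12 · (-2.85780e-05 − (-0.000144676)) = 9.67483e-06.
After k=1: 0.00231377.
Correction k=2: B_{4}/4! · (f^{(3)}(18) − f^{(3)}(12)) = −1/720 · (-1.76407e-06 − (-2.00939e-05)) = -2.54581e-08.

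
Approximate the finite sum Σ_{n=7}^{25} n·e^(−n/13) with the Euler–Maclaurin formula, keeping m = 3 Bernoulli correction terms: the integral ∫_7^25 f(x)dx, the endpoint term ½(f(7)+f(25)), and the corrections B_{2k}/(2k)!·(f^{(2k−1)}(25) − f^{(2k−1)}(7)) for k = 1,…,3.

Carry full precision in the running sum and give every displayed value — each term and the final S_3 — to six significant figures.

The integral term ∫_7^25 x·e^(−x/13) dx = 79.5465.
Endpoint term: (f(7) + f(25))/2 = (4.08552 + 3.65391)/2 = 3.86972.
Integral + boundary = 83.4162.
k=1: B_{2}/(2)! × [f^{(1)}(25) − f^{(1)}(7)] = 1/12 × (-0.134914 − 0.269375) = -0.0336907.
After k=1: 83.3825.
k=2: B_{4}/(4)! × [f^{(3)}(25) − f^{(3)}(7)] = −1/720 × (0.000931357 − 0.00850098) = 1.05134e-05.
After k=2: 83.3825.
k=3: B_{6}/(6)! × [f^{(5)}(25) − f^{(5)}(7)] = 1/30240 × (1.57457e-05 − 9.11718e-05) = -2.49425e-09.

S_3 ≈ 83.3825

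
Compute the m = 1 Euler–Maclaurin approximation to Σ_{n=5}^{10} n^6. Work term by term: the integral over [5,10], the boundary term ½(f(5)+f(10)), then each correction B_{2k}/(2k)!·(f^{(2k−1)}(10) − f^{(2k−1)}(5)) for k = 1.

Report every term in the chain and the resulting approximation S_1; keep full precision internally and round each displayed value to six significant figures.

∫_5^10 x^6 dx evaluates to 1.41741e+06.
Endpoint term: (f(5) + f(10))/2 = (15625.0 + 1.00000e+06)/2 = 507812.
So far: 1.92522e+06.
Order-1 term: 1/12 · (600000 − 18750.0) = 48437.5.

S_1 ≈ 1.97366e+06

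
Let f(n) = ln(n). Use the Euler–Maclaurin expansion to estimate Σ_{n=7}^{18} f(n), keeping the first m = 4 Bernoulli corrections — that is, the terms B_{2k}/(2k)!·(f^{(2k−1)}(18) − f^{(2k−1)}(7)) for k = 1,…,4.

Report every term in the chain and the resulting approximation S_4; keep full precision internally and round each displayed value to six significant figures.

Integral: ∫_7^18 ln(x) dx = 27.4053.
½[f(7) + f(18)] = ½[1.94591 + 2.89037] = 2.41814.
Integral + boundary = 29.8235.
k=1: B_{2}/(2)! × [f^{(1)}(18) − f^{(1)}(7)] = 1/12 × (0.0555556 − 0.142857) = -0.00727513.
Running total after k=1: 29.8162.
k=2: B_{4}/(4)! × [f^{(3)}(18) − f^{(3)}(7)] = −1/720 × (0.000342936 − 0.00583090) = 7.62218e-06.
Running total after k=2: 29.8162.
k=3: B_{6}/(6)! × [f^{(5)}(18) − f^{(5)}(7)] = 1/30240 × (1.27013e-05 − 0.00142798) = -4.68014e-08.
Running total after k=3: 29.8162.
k=4: B_{8}/(8)! × [f^{(7)}(18) − f^{(7)}(7)] = −1/1209600 × (1.17605e-06 − 0.000874271) = 7.21805e-10.

S_4 ≈ 29.8162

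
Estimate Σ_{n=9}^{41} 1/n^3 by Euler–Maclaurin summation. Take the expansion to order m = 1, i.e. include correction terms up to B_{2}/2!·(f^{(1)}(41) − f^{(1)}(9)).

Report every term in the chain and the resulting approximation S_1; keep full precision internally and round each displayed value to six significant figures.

S_1 ≈ 0.00660654

Integral: ∫_9^41 1/x^3 dx = 0.00587540.
Boundary: ½(f(9) + f(41)) = ½(0.00137174 + 1.45094e-05) = 0.000693126.
So far: 0.00656852.
Correction k=1: B_{2}/2! · (f^{(1)}(41) − f^{(1)}(9)) = 1/12 · (-1.06166e-06 − (-0.000457247)) = 3.80155e-05.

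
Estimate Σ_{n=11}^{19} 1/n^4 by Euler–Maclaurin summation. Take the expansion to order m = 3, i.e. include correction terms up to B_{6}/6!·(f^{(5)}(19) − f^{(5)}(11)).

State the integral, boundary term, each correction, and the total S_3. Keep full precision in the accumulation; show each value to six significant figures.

∫_11^19 1/x^4 dx evaluates to 0.000201840.
½[f(11) + f(19)] = ½[6.83013e-05 + 7.67336e-06] = 3.79874e-05.
So far: 0.000239828.
k=1: B_{2}/(2)! × [f^{(1)}(19) − f^{(1)}(11)] = 1/12 × (-1.61544e-06 − (-2.48369e-05)) = 1.93512e-06.
Partial sum through k=1: 0.000241763.
k=2: B_{4}/(4)! × [f^{(3)}(19) − f^{(3)}(11)] = −1/720 × (-1.34247e-07 − (-6.15790e-06)) = -8.36618e-09.
Partial sum through k=2: 0.000241754.
k=3: B_{6}/(6)! × [f^{(5)}(19) − f^{(5)}(11)] = 1/30240 × (-2.08251e-08 − (-2.84994e-06)) = 9.35553e-11.

S_3 ≈ 0.000241755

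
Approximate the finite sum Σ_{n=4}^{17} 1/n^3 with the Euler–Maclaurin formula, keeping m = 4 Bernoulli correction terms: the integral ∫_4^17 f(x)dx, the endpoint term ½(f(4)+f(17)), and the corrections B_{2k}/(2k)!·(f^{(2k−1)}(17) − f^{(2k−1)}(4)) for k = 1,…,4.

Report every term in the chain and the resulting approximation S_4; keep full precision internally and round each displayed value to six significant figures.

Integral: ∫_4^17 1/x^3 dx = 0.0295199.
Boundary: ½(f(4) + f(17)) = ½(0.0156250 + 0.000203542) = 0.00791427.
Running total after boundary: 0.0374342.
Order-1 term: 1/12 · (-3.59191e-05 − (-0.0117188)) = 0.000973569.
Partial sum through k=1: 0.0384077.
Order-2 term: −1/720 · (-2.48575e-06 − (-0.0146484)) = -2.03416e-05.
Partial sum through k=2: 0.0383874.
Order-3 term: 1/30240 · (-3.61251e-07 − (-0.0384521)) = 1.27155e-06.
Partial sum through k=3: 0.0383887.
Order-4 term: −1/1209600 · (-9.00003e-08 − (-0.173035)) = -1.43051e-07.

S_4 ≈ 0.0383885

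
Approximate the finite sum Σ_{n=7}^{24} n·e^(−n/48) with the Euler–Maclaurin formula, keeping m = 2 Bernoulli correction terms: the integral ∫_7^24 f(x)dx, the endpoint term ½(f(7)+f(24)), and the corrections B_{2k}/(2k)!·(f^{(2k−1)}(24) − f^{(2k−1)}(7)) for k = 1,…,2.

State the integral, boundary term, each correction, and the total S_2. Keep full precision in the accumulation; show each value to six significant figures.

S_2 ≈ 195.854

The integral term ∫_7^24 x·e^(−x/48) dx = 185.587.
½[f(7) + f(24)] = ½[6.05011 + 14.5567] = 10.3034.
So far: 195.890.
Order-1 term: 1/12 · (0.303265 − 0.738258) = -0.0362494.
Partial sum through k=1: 195.854.
Order-2 term: −1/720 · (0.000658128 − 0.00107069) = 5.72998e-07.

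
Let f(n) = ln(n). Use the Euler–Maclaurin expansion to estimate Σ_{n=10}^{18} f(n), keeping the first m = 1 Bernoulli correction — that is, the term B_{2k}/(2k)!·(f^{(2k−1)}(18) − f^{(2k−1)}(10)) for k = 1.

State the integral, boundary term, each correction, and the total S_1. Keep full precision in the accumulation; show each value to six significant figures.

The integral term ∫_10^18 ln(x) dx = 21.0008.
½[f(10) + f(18)] = ½[2.30259 + 2.89037] = 2.59648.
So far: 23.5973.
k=1: B_{2}/(2)! × [f^{(1)}(18) − f^{(1)}(10)] = 1/12 × (0.0555556 − 0.100000) = -0.00370370.

S_1 ≈ 23.5936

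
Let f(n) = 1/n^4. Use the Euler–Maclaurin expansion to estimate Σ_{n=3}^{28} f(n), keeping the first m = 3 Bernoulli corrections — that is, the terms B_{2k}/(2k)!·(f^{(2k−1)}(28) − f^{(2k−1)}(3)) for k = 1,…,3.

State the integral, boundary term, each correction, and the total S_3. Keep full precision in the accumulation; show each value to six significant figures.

∫_3^28 1/x^4 dx evaluates to 0.0123305.
Boundary: ½(f(3) + f(28)) = ½(0.0123457 + 1.62693e-06) = 0.00617365.
Integral + boundary = 0.0185041.
Order-1 term: 1/12 · (-2.32418e-07 − (-0.0164609)) = 0.00137172.
Partial sum through k=1: 0.0198759.
Order-2 term: −1/720 · (-8.89355e-09 − (-0.0548697)) = -7.62079e-05.
Partial sum through k=2: 0.0197997.
Order-3 term: 1/30240 · (-6.35253e-10 − (-0.341411)) = 1.12901e-05.

S_3 ≈ 0.0198110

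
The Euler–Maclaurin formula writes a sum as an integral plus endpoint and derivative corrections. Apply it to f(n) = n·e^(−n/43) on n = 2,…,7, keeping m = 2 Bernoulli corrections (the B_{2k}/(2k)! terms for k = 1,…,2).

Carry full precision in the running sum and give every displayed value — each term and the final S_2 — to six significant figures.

∫_2^7 x·e^(−x/43) dx evaluates to 20.0575.
Boundary: ½(f(2) + f(7)) = ½(1.90911 + 5.94838) = 3.92875.
Running total after boundary: 23.9863.
Correction k=1: B_{2}/2! · (f^{(1)}(7) − f^{(1)}(2)) = 1/12 · (0.711435 − 0.910156) = -0.0165601.
Partial sum through k=1: 23.9697.
Correction k=2: B_{4}/4! · (f^{(3)}(7) − f^{(3)}(2)) = −1/720 · (0.00130393 − 0.00152475) = 3.06690e-07.

S_2 ≈ 23.9697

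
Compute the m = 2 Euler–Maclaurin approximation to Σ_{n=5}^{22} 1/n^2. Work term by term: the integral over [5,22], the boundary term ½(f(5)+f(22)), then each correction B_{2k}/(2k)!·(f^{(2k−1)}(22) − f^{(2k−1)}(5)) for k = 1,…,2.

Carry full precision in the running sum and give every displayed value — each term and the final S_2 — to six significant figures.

∫_5^22 1/x^2 dx evaluates to 0.154545.
Boundary: ½(f(5) + f(22)) = ½(0.0400000 + 0.00206612) = 0.0210331.
So far: 0.175579.
k=1: B_{2}/(2)! × [f^{(1)}(22) − f^{(1)}(5)] = 1/12 × (-0.000187829 − (-0.0160000)) = 0.00131768.
Partial sum through k=1: 0.176896.
k=2: B_{4}/(4)! × [f^{(3)}(22) − f^{(3)}(5)] = −1/720 × (-4.65691e-06 − (-0.00768000)) = -1.06602e-05.

S_2 ≈ 0.176886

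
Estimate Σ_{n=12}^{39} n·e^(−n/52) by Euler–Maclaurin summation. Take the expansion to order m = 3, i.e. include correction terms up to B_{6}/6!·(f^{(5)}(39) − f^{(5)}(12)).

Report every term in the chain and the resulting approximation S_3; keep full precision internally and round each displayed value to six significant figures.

S_3 ≈ 420.870

∫_12^39 x·e^(−x/52) dx evaluates to 406.936.
Boundary: ½(f(12) + f(39)) = ½(9.52707 + 18.4223) = 13.9747.
Integral + boundary = 420.911.
k=1: B_{2}/(2)! × [f^{(1)}(39) − f^{(1)}(12)] = 1/12 × (0.118092 − 0.610710) = -0.0410515.
Running total after k=1: 420.870.
k=2: B_{4}/(4)! × [f^{(3)}(39) − f^{(3)}(12)] = −1/720 × (0.000393056 − 0.000813075) = 5.83359e-07.
Running total after k=2: 420.870.
k=3: B_{6}/(6)! × [f^{(5)}(39) − f^{(5)}(12)] = 1/30240 × (2.74571e-07 − 5.17861e-07) = -8.04530e-12.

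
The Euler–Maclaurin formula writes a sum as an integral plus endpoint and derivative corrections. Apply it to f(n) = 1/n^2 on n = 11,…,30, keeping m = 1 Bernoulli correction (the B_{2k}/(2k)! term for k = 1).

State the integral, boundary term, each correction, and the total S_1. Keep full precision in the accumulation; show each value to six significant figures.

Integral: ∫_11^30 1/x^2 dx = 0.0575758.
Endpoint term: (f(11) + f(30))/2 = (0.00826446 + 0.00111111)/2 = 0.00468779.
Running total after boundary: 0.0622635.
k=1: B_{2}/(2)! × [f^{(1)}(30) − f^{(1)}(11)] = 1/12 × (-7.40741e-05 − (-0.00150263)) = 0.000119046.

S_1 ≈ 0.0623826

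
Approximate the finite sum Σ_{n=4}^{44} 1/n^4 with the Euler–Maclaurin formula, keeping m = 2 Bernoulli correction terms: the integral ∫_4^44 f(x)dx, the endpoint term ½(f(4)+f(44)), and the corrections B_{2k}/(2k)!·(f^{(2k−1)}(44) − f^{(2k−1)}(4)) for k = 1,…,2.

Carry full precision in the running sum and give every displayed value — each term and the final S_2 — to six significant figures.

Integral: ∫_4^44 1/x^4 dx = 0.00520442.
½[f(4) + f(44)] = ½[0.00390625 + 2.66802e-07] = 0.00195326.
Running total after boundary: 0.00715768.
k=1: B_{2}/(2)! × [f^{(1)}(44) − f^{(1)}(4)] = 1/12 × (-2.42547e-08 − (-0.00390625)) = 0.000325519.
Partial sum through k=1: 0.00748320.
k=2: B_{4}/(4)! × [f^{(3)}(44) − f^{(3)}(4)] = −1/720 × (-3.75848e-10 − (-0.00732422)) = -1.01725e-05.

S_2 ≈ 0.00747302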